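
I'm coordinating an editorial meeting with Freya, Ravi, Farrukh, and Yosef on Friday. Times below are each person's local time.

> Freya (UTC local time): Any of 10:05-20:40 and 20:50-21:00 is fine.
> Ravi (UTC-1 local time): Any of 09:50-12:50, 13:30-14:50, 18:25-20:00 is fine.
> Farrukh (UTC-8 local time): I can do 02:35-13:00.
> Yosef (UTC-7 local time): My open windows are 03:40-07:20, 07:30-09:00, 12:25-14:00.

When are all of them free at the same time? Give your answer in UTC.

Freya in UTC: 10:05-20:40, 20:50-21:00.
Ravi in UTC: 10:50-13:50, 14:30-15:50, 19:25-21:00 (add 1h to convert from UTC-1).
Farrukh in UTC: 10:35-21:00 (add 8h to convert from UTC-8).
Yosef in UTC: 10:40-14:20, 14:30-16:00, 19:25-21:00 (add 7h to convert from UTC-7).
Freya ∩ Ravi: 10:50-13:50, 14:30-15:50, 19:25-20:40, 20:50-21:00.
Freya ∩ Ravi ∩ Farrukh: 10:50-13:50, 14:30-15:50, 19:25-20:40, 20:50-21:00.
Freya ∩ Ravi ∩ Farrukh ∩ Yosef: 10:50-13:50, 14:30-15:50, 19:25-20:40, 20:50-21:00.

10:50-13:50, 14:30-15:50, 19:25-20:40, 20:50-21:00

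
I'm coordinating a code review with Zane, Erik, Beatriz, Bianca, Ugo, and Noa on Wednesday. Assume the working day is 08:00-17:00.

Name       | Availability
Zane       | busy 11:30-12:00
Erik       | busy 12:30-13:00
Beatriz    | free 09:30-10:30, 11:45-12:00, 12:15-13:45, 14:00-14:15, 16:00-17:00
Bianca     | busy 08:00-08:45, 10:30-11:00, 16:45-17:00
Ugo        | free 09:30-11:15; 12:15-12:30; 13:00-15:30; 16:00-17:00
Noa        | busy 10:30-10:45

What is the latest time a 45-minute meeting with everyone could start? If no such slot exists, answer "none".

16:00

Zane free: 08:00-11:30, 12:00-17:00 (invert busy blocks within the working day).
Erik free: 08:00-12:30, 13:00-17:00 (invert busy blocks within the working day).
Beatriz free: 09:30-10:30, 11:45-12:00, 12:15-13:45, 14:00-14:15, 16:00-17:00.
Bianca free: 08:45-10:30, 11:00-16:45 (invert busy blocks within the working day).
Ugo free: 09:30-11:15, 12:15-12:30, 13:00-15:30, 16:00-17:00.
Noa free: 08:00-10:30, 10:45-17:00 (invert busy blocks within the working day).
Zane ∩ Erik: 08:00-11:30, 12:00-12:30, 13:00-17:00.
Zane ∩ Erik ∩ Beatriz: 09:30-10:30, 12:15-12:30, 13:00-13:45, 14:00-14:15, 16:00-17:00.
Zane ∩ Erik ∩ Beatriz ∩ Bianca: 09:30-10:30, 12:15-12:30, 13:00-13:45, 14:00-14:15, 16:00-16:45.
Zane ∩ Erik ∩ Beatriz ∩ Bianca ∩ Ugo: 09:30-10:30, 12:15-12:30, 13:00-13:45, 14:00-14:15, 16:00-16:45.
Zane ∩ Erik ∩ Beatriz ∩ Bianca ∩ Ugo ∩ Noa: 09:30-10:30, 12:15-12:30, 13:00-13:45, 14:00-14:15, 16:00-16:45.
The last common window of at least 45 minutes is 16:00-16:45; a 45-minute meeting can start as late as 16:00 and still end by 16:45.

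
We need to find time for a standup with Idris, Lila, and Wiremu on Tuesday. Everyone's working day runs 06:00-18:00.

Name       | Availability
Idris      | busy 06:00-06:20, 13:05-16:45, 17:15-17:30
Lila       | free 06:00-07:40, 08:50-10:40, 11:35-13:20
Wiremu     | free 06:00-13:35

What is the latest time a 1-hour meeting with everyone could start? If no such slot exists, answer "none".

Idris free: 06:20-13:05, 16:45-17:15, 17:30-18:00 (invert busy blocks within the working day).
Lila free: 06:00-07:40, 08:50-10:40, 11:35-13:20.
Wiremu free: 06:00-13:35.
Idris ∩ Lila: 06:20-07:40, 08:50-10:40, 11:35-13:05.
Idris ∩ Lila ∩ Wiremu: 06:20-07:40, 08:50-10:40, 11:35-13:05.
The last common window of at least 60 minutes is 11:35-13:05; a 60-minute meeting can start as late as 12:05 and still end by 13:05.

12:05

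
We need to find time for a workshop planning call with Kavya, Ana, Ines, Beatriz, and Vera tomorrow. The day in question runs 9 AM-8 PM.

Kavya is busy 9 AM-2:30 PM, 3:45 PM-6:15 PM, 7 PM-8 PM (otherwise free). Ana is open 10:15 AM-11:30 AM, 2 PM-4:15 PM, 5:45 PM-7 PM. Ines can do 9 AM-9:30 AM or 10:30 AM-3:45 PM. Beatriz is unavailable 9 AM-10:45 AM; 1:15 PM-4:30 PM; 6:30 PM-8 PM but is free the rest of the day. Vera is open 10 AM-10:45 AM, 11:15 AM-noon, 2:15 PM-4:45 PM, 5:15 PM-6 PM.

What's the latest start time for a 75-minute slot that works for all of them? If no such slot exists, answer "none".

Kavya free: 14:30-15:45, 18:15-19:00 (invert busy blocks within the working day).
Ana free: 10:15-11:30, 14:00-16:15, 17:45-19:00.
Ines free: 09:00-09:30, 10:30-15:45.
Beatriz free: 10:45-13:15, 16:30-18:30 (invert busy blocks within the working day).
Vera free: 10:00-10:45, 11:15-12:00, 14:15-16:45, 17:15-18:00.
Kavya ∩ Ana: 14:30-15:45, 18:15-19:00.
Kavya ∩ Ana ∩ Ines: 14:30-15:45.
Kavya ∩ Ana ∩ Ines ∩ Beatriz: ∅.
Kavya ∩ Ana ∩ Ines ∩ Beatriz ∩ Vera: ∅.
There is no time when everyone is free.
No common window is at least 75 minutes long.

none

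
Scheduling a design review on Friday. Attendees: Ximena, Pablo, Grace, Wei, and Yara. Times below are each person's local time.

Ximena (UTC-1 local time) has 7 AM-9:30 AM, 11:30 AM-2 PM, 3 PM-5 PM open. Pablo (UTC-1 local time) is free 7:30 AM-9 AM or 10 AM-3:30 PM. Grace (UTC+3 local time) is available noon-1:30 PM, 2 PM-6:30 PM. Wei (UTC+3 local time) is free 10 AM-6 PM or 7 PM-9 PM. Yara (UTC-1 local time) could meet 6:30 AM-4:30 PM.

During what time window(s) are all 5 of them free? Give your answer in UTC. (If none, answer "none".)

09:00-10:00, 12:30-15:00

Ximena in UTC: 08:00-10:30, 12:30-15:00, 16:00-18:00 (add 1h to convert from UTC-1).
Pablo in UTC: 08:30-10:00, 11:00-16:30 (add 1h to convert from UTC-1).
Grace in UTC: 09:00-10:30, 11:00-15:30 (subtract 3h to convert from UTC+3).
Wei in UTC: 07:00-15:00, 16:00-18:00 (subtract 3h to convert from UTC+3).
Yara in UTC: 07:30-17:30 (add 1h to convert from UTC-1).
Ximena ∩ Pablo: 08:30-10:00, 12:30-15:00, 16:00-16:30.
Ximena ∩ Pablo ∩ Grace: 09:00-10:00, 12:30-15:00.
Ximena ∩ Pablo ∩ Grace ∩ Wei: 09:00-10:00, 12:30-15:00.
Ximena ∩ Pablo ∩ Grace ∩ Wei ∩ Yara: 09:00-10:00, 12:30-15:00.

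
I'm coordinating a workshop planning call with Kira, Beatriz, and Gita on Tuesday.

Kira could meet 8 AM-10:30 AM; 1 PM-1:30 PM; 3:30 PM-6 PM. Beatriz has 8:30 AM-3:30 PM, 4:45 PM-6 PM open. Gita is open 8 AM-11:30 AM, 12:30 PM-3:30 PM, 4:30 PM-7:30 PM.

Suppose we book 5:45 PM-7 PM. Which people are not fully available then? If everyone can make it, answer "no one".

Kira: not fully free for 17:45-19:00. Beatriz: not fully free for 17:45-19:00. Gita: free for 17:45-19:00.

Beatriz, Kira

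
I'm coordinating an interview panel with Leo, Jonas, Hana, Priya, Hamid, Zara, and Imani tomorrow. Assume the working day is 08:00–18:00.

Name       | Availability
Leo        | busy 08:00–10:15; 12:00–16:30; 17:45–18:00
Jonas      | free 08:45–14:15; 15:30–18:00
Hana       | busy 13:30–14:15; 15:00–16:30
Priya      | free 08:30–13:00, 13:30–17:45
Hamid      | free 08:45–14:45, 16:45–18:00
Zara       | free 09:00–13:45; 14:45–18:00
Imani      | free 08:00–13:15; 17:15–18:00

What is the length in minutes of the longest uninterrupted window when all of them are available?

105

Leo free: 10:15-12:00, 16:30-17:45 (invert busy blocks within the working day).
Jonas free: 08:45-14:15, 15:30-18:00.
Hana free: 08:00-13:30, 14:15-15:00, 16:30-18:00 (invert busy blocks within the working day).
Priya free: 08:30-13:00, 13:30-17:45.
Hamid free: 08:45-14:45, 16:45-18:00.
Zara free: 09:00-13:45, 14:45-18:00.
Imani free: 08:00-13:15, 17:15-18:00.
Leo ∩ Jonas: 10:15-12:00, 16:30-17:45.
Leo ∩ Jonas ∩ Hana: 10:15-12:00, 16:30-17:45.
Leo ∩ Jonas ∩ Hana ∩ Priya: 10:15-12:00, 16:30-17:45.
Leo ∩ Jonas ∩ Hana ∩ Priya ∩ Hamid: 10:15-12:00, 16:45-17:45.
Leo ∩ Jonas ∩ Hana ∩ Priya ∩ Hamid ∩ Zara: 10:15-12:00, 16:45-17:45.
Leo ∩ Jonas ∩ Hana ∩ Priya ∩ Hamid ∩ Zara ∩ Imani: 10:15-12:00, 17:15-17:45.
The longest is 10:15-12:00 at 105 minutes.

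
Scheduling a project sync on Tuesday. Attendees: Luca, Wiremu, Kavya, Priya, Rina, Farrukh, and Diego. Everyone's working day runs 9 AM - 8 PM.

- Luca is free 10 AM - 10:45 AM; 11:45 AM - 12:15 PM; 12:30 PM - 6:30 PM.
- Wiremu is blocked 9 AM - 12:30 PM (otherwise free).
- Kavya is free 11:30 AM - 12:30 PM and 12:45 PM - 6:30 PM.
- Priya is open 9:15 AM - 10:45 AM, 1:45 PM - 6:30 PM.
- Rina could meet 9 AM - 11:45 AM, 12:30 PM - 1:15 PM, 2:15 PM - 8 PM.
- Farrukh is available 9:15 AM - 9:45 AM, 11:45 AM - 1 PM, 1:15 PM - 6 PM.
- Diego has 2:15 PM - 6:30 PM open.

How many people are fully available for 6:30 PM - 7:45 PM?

Luca free: 10:00-10:45, 11:45-12:15, 12:30-18:30.
Wiremu free: 12:30-20:00 (invert busy blocks within the working day).
Kavya free: 11:30-12:30, 12:45-18:30.
Priya free: 09:15-10:45, 13:45-18:30.
Rina free: 09:00-11:45, 12:30-13:15, 14:15-20:00.
Farrukh free: 09:15-09:45, 11:45-13:00, 13:15-18:00.
Diego free: 14:15-18:30.
Wiremu and Rina can make the full 18:30-19:45 slot — that's 2.

2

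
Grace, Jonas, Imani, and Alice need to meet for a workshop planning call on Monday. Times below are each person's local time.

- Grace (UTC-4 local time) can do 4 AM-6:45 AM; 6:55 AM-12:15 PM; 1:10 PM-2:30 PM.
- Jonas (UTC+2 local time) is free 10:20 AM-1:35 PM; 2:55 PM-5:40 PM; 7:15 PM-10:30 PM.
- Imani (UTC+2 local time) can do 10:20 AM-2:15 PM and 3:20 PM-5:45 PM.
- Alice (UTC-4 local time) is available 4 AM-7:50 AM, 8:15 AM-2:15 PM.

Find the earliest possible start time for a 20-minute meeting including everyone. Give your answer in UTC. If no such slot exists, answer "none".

08:20

Grace in UTC: 08:00-10:45, 10:55-16:15, 17:10-18:30 (add 4h to convert from UTC-4).
Jonas in UTC: 08:20-11:35, 12:55-15:40, 17:15-20:30 (subtract 2h to convert from UTC+2).
Imani in UTC: 08:20-12:15, 13:20-15:45 (subtract 2h to convert from UTC+2).
Alice in UTC: 08:00-11:50, 12:15-18:15 (add 4h to convert from UTC-4).
Grace ∩ Jonas: 08:20-10:45, 10:55-11:35, 12:55-15:40, 17:15-18:30.
Grace ∩ Jonas ∩ Imani: 08:20-10:45, 10:55-11:35, 13:20-15:40.
Grace ∩ Jonas ∩ Imani ∩ Alice: 08:20-10:45, 10:55-11:35, 13:20-15:40.
The first common window of at least 20 minutes is 08:20-10:45, so the earliest start is 08:20.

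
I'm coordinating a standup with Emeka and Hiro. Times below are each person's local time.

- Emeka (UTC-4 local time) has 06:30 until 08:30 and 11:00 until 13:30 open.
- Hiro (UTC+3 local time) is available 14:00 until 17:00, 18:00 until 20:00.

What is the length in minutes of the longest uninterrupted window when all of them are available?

Emeka in UTC: 10:30-12:30, 15:00-17:30 (add 4h to convert from UTC-4).
Hiro in UTC: 11:00-14:00, 15:00-17:00 (subtract 3h to convert from UTC+3).
Emeka ∩ Hiro: 11:00-12:30, 15:00-17:00.
The longest is 15:00-17:00 at 120 minutes.

120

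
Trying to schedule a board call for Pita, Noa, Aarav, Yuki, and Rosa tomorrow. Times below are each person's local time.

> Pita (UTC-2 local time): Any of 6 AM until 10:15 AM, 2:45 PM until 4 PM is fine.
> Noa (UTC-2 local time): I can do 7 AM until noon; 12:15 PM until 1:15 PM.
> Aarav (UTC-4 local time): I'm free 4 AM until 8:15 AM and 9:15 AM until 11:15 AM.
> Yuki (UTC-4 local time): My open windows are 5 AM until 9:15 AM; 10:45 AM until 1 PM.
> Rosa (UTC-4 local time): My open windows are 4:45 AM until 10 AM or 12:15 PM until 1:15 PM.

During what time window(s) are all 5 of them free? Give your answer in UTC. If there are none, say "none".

Pita in UTC: 08:00-12:15, 16:45-18:00 (add 2h to convert from UTC-2).
Noa in UTC: 09:00-14:00, 14:15-15:15 (add 2h to convert from UTC-2).
Aarav in UTC: 08:00-12:15, 13:15-15:15 (add 4h to convert from UTC-4).
Yuki in UTC: 09:00-13:15, 14:45-17:00 (add 4h to convert from UTC-4).
Rosa in UTC: 08:45-14:00, 16:15-17:15 (add 4h to convert from UTC-4).
Pita ∩ Noa: 09:00-12:15.
Pita ∩ Noa ∩ Aarav: 09:00-12:15.
Pita ∩ Noa ∩ Aarav ∩ Yuki: 09:00-12:15.
Pita ∩ Noa ∩ Aarav ∩ Yuki ∩ Rosa: 09:00-12:15.

09:00-12:15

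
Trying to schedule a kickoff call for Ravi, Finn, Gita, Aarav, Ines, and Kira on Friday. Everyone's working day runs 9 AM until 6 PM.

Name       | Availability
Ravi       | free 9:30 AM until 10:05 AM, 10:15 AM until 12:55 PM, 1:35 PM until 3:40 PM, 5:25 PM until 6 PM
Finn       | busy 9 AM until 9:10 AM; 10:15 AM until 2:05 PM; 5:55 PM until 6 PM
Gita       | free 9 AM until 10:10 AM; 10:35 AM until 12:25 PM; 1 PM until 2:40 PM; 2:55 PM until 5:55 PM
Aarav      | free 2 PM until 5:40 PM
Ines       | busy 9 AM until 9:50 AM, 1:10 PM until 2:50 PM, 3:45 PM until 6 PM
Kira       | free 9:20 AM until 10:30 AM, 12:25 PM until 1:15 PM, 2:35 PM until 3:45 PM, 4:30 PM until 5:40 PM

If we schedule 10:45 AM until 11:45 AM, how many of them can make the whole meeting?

3

Ravi free: 09:30-10:05, 10:15-12:55, 13:35-15:40, 17:25-18:00.
Finn free: 09:10-10:15, 14:05-17:55 (invert busy blocks within the working day).
Gita free: 09:00-10:10, 10:35-12:25, 13:00-14:40, 14:55-17:55.
Aarav free: 14:00-17:40.
Ines free: 09:50-13:10, 14:50-15:45 (invert busy blocks within the working day).
Kira free: 09:20-10:30, 12:25-13:15, 14:35-15:45, 16:30-17:40.
Ravi, Gita, and Ines can make the full 10:45-11:45 slot — that's 3.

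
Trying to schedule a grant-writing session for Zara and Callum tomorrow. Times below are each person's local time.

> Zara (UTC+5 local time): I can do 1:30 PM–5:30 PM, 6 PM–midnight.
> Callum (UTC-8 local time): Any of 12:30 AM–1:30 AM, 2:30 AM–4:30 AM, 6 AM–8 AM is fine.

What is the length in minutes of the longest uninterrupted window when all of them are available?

Zara in UTC: 08:30-12:30, 13:00-19:00 (subtract 5h to convert from UTC+5).
Callum in UTC: 08:30-09:30, 10:30-12:30, 14:00-16:00 (add 8h to convert from UTC-8).
Zara ∩ Callum: 08:30-09:30, 10:30-12:30, 14:00-16:00.
Those are the intersection windows.
The longest is 10:30-12:30 at 120 minutes.

120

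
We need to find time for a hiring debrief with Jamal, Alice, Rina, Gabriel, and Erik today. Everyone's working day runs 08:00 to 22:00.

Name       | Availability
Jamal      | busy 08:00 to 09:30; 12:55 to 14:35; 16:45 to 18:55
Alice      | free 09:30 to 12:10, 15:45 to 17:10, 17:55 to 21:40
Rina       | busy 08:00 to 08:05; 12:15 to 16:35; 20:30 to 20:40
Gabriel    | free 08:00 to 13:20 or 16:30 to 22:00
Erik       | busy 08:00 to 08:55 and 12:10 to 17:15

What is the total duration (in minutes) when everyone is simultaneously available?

Jamal free: 09:30-12:55, 14:35-16:45, 18:55-22:00 (invert busy blocks within the working day).
Alice free: 09:30-12:10, 15:45-17:10, 17:55-21:40.
Rina free: 08:05-12:15, 16:35-20:30, 20:40-22:00 (invert busy blocks within the working day).
Gabriel free: 08:00-13:20, 16:30-22:00.
Erik free: 08:55-12:10, 17:15-22:00 (invert busy blocks within the working day).
Jamal ∩ Alice: 09:30-12:10, 15:45-16:45, 18:55-21:40.
Jamal ∩ Alice ∩ Rina: 09:30-12:10, 16:35-16:45, 18:55-20:30, 20:40-21:40.
Jamal ∩ Alice ∩ Rina ∩ Gabriel: 09:30-12:10, 16:35-16:45, 18:55-20:30, 20:40-21:40.
Jamal ∩ Alice ∩ Rina ∩ Gabriel ∩ Erik: 09:30-12:10, 18:55-20:30, 20:40-21:40.
Those are the intersection windows.
Summing the common windows: 160 + 95 + 60 = 315 minutes.

315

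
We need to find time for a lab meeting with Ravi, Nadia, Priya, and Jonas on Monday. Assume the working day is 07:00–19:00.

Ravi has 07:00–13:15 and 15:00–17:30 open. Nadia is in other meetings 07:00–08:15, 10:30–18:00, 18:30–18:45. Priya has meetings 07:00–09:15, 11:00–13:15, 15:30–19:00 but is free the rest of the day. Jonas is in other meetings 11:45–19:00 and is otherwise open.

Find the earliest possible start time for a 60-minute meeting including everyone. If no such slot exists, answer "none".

Ravi free: 07:00-13:15, 15:00-17:30.
Nadia free: 08:15-10:30, 18:00-18:30, 18:45-19:00 (invert busy blocks within the working day).
Priya free: 09:15-11:00, 13:15-15:30 (invert busy blocks within the working day).
Jonas free: 07:00-11:45 (invert busy blocks within the working day).
Ravi ∩ Nadia: 08:15-10:30.
Ravi ∩ Nadia ∩ Priya: 09:15-10:30.
Ravi ∩ Nadia ∩ Priya ∩ Jonas: 09:15-10:30.
So the common availability across everyone is 09:15-10:30.
The first common window of at least 60 minutes is 09:15-10:30, so the earliest start is 09:15.

09:15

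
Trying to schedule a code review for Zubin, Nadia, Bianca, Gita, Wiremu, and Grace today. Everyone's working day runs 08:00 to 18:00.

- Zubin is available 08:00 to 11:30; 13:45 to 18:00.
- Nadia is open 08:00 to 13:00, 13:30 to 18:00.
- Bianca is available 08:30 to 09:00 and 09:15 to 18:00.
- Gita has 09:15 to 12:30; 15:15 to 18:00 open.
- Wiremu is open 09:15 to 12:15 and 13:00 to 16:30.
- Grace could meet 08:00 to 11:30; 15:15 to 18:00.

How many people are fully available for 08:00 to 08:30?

Zubin, Nadia, and Grace can make the full 08:00-08:30 slot — that's 3.

3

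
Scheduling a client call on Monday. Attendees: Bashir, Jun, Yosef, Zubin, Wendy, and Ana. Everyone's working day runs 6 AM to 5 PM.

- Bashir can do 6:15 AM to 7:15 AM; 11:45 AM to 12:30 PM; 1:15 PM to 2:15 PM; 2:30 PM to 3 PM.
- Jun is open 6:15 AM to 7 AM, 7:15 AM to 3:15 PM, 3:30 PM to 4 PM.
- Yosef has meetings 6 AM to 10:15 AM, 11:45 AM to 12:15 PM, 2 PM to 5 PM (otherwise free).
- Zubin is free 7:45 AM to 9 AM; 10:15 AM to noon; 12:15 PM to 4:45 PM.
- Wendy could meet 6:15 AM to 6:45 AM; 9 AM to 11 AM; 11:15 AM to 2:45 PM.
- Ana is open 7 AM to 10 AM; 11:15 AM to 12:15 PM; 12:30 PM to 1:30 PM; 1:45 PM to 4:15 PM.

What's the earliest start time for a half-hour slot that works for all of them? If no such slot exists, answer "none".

Bashir free: 06:15-07:15, 11:45-12:30, 13:15-14:15, 14:30-15:00.
Jun free: 06:15-07:00, 07:15-15:15, 15:30-16:00.
Yosef free: 10:15-11:45, 12:15-14:00 (invert busy blocks within the working day).
Zubin free: 07:45-09:00, 10:15-12:00, 12:15-16:45.
Wendy free: 06:15-06:45, 09:00-11:00, 11:15-14:45.
Ana free: 07:00-10:00, 11:15-12:15, 12:30-13:30, 13:45-16:15.
Bashir ∩ Jun: 06:15-07:00, 11:45-12:30, 13:15-14:15, 14:30-15:00.
Bashir ∩ Jun ∩ Yosef: 12:15-12:30, 13:15-14:00.
Bashir ∩ Jun ∩ Yosef ∩ Zubin: 12:15-12:30, 13:15-14:00.
Bashir ∩ Jun ∩ Yosef ∩ Zubin ∩ Wendy: 12:15-12:30, 13:15-14:00.
Bashir ∩ Jun ∩ Yosef ∩ Zubin ∩ Wendy ∩ Ana: 13:15-13:30, 13:45-14:00.
No common window is at least 30 minutes long.

none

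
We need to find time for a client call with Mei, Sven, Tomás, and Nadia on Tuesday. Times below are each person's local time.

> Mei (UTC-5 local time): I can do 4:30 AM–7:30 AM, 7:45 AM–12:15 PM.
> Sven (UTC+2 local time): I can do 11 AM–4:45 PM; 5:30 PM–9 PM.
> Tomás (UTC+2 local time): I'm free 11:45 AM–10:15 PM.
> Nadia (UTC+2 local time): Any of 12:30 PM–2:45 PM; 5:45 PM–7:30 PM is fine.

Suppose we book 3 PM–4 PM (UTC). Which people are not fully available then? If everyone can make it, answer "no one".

Nadia, Sven

Mei in UTC: 09:30-12:30, 12:45-17:15 (add 5h to convert from UTC-5).
Sven in UTC: 09:00-14:45, 15:30-19:00 (subtract 2h to convert from UTC+2).
Tomás in UTC: 09:45-20:15 (subtract 2h to convert from UTC+2).
Nadia in UTC: 10:30-12:45, 15:45-17:30 (subtract 2h to convert from UTC+2).
Mei: free for 15:00-16:00. Sven: not fully free for 15:00-16:00. Tomás: free for 15:00-16:00. Nadia: not fully free for 15:00-16:00.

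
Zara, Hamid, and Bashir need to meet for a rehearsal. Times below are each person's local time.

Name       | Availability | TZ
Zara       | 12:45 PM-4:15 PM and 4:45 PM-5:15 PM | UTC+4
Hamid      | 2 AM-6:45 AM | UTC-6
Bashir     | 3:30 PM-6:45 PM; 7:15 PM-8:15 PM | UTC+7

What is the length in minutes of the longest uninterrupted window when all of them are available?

Zara in UTC: 08:45-12:15, 12:45-13:15 (subtract 4h to convert from UTC+4).
Hamid in UTC: 08:00-12:45 (add 6h to convert from UTC-6).
Bashir in UTC: 08:30-11:45, 12:15-13:15 (subtract 7h to convert from UTC+7).
Zara ∩ Hamid: 08:45-12:15.
Zara ∩ Hamid ∩ Bashir: 08:45-11:45.
So the common availability across everyone is 08:45-11:45.
The longest is 08:45-11:45 at 180 minutes.

180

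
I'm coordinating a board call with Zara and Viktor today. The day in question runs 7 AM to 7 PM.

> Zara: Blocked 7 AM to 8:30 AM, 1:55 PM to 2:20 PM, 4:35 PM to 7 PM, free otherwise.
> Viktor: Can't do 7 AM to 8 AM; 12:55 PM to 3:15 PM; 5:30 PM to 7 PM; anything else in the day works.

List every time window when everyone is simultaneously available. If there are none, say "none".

08:30-12:55, 15:15-16:35

Zara free: 08:30-13:55, 14:20-16:35 (invert busy blocks within the working day).
Viktor free: 08:00-12:55, 15:15-17:30 (invert busy blocks within the working day).
Zara ∩ Viktor: 08:30-12:55, 15:15-16:35.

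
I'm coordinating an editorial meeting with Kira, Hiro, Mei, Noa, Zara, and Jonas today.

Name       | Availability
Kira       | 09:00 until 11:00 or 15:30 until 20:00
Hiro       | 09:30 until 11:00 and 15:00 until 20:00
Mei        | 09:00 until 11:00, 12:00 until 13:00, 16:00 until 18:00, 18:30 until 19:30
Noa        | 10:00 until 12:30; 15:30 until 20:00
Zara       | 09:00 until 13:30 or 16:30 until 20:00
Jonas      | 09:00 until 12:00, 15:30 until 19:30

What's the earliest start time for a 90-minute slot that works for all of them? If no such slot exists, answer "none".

Kira ∩ Hiro: 09:30-11:00, 15:30-20:00.
Kira ∩ Hiro ∩ Mei: 09:30-11:00, 16:00-18:00, 18:30-19:30.
Kira ∩ Hiro ∩ Mei ∩ Noa: 10:00-11:00, 16:00-18:00, 18:30-19:30.
Kira ∩ Hiro ∩ Mei ∩ Noa ∩ Zara: 10:00-11:00, 16:30-18:00, 18:30-19:30.
Kira ∩ Hiro ∩ Mei ∩ Noa ∩ Zara ∩ Jonas: 10:00-11:00, 16:30-18:00, 18:30-19:30.
The first common window of at least 90 minutes is 16:30-18:00, so the earliest start is 16:30.

16:30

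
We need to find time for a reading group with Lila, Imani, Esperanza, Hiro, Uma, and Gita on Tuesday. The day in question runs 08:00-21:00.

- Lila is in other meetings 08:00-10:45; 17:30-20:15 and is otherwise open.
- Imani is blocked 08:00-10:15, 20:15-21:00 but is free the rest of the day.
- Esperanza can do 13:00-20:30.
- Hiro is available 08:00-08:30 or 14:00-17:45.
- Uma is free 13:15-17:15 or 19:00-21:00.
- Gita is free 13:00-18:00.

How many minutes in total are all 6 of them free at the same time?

195

Lila free: 10:45-17:30, 20:15-21:00 (invert busy blocks within the working day).
Imani free: 10:15-20:15 (invert busy blocks within the working day).
Esperanza free: 13:00-20:30.
Hiro free: 08:00-08:30, 14:00-17:45.
Uma free: 13:15-17:15, 19:00-21:00.
Gita free: 13:00-18:00.
Lila ∩ Imani: 10:45-17:30.
Lila ∩ Imani ∩ Esperanza: 13:00-17:30.
Lila ∩ Imani ∩ Esperanza ∩ Hiro: 14:00-17:30.
Lila ∩ Imani ∩ Esperanza ∩ Hiro ∩ Uma: 14:00-17:15.
Lila ∩ Imani ∩ Esperanza ∩ Hiro ∩ Uma ∩ Gita: 14:00-17:15.
So the common availability across everyone is 14:00-17:15.
That's a single block of 195 minutes.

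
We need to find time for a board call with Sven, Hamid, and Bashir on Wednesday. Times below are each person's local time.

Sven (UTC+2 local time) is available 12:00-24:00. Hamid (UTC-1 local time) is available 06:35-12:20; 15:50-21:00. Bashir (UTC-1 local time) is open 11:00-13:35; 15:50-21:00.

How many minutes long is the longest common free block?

Sven in UTC: 10:00-22:00 (subtract 2h to convert from UTC+2).
Hamid in UTC: 07:35-13:20, 16:50-22:00 (add 1h to convert from UTC-1).
Bashir in UTC: 12:00-14:35, 16:50-22:00 (add 1h to convert from UTC-1).
Sven ∩ Hamid: 10:00-13:20, 16:50-22:00.
Sven ∩ Hamid ∩ Bashir: 12:00-13:20, 16:50-22:00.
Those are the intersection windows.
The longest is 16:50-22:00 at 310 minutes.

310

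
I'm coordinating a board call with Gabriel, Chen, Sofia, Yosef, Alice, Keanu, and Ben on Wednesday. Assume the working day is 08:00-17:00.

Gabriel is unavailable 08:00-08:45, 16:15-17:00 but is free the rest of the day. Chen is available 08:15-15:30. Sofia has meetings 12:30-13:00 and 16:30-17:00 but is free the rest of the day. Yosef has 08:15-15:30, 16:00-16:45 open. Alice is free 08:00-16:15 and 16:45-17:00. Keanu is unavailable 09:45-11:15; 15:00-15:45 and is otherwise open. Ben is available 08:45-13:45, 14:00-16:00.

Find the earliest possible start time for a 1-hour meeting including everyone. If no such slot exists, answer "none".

08:45

Gabriel free: 08:45-16:15 (invert busy blocks within the working day).
Chen free: 08:15-15:30.
Sofia free: 08:00-12:30, 13:00-16:30 (invert busy blocks within the working day).
Yosef free: 08:15-15:30, 16:00-16:45.
Alice free: 08:00-16:15, 16:45-17:00.
Keanu free: 08:00-09:45, 11:15-15:00, 15:45-17:00 (invert busy blocks within the working day).
Ben free: 08:45-13:45, 14:00-16:00.
Gabriel ∩ Chen: 08:45-15:30.
Gabriel ∩ Chen ∩ Sofia: 08:45-12:30, 13:00-15:30.
Gabriel ∩ Chen ∩ Sofia ∩ Yosef: 08:45-12:30, 13:00-15:30.
Gabriel ∩ Chen ∩ Sofia ∩ Yosef ∩ Alice: 08:45-12:30, 13:00-15:30.
Gabriel ∩ Chen ∩ Sofia ∩ Yosef ∩ Alice ∩ Keanu: 08:45-09:45, 11:15-12:30, 13:00-15:00.
Gabriel ∩ Chen ∩ Sofia ∩ Yosef ∩ Alice ∩ Keanu ∩ Ben: 08:45-09:45, 11:15-12:30, 13:00-13:45, 14:00-15:00.
Those are the intersection windows.
The first common window of at least 60 minutes is 08:45-09:45, so the earliest start is 08:45.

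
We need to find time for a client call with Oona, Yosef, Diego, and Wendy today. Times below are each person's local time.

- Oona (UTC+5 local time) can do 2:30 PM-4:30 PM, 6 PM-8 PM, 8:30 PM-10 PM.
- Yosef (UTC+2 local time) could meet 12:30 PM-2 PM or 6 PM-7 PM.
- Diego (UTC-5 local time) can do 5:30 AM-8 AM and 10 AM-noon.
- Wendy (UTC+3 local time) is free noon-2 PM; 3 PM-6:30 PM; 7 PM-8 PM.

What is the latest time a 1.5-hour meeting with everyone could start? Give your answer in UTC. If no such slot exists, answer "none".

none

Oona in UTC: 09:30-11:30, 13:00-15:00, 15:30-17:00 (subtract 5h to convert from UTC+5).
Yosef in UTC: 10:30-12:00, 16:00-17:00 (subtract 2h to convert from UTC+2).
Diego in UTC: 10:30-13:00, 15:00-17:00 (add 5h to convert from UTC-5).
Wendy in UTC: 09:00-11:00, 12:00-15:30, 16:00-17:00 (subtract 3h to convert from UTC+3).
Oona ∩ Yosef: 10:30-11:30, 16:00-17:00.
Oona ∩ Yosef ∩ Diego: 10:30-11:30, 16:00-17:00.
Oona ∩ Yosef ∩ Diego ∩ Wendy: 10:30-11:00, 16:00-17:00.
So the common availability across everyone is 10:30-11:00, 16:00-17:00.
No common window is at least 90 minutes long.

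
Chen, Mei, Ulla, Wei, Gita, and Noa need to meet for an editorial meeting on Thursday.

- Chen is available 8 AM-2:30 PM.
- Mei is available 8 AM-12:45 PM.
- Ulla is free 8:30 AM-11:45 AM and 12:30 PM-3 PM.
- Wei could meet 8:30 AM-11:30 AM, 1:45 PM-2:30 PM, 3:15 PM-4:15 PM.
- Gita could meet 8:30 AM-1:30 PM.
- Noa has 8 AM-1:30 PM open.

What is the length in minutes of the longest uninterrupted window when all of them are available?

180

Chen ∩ Mei: 08:00-12:45.
Chen ∩ Mei ∩ Ulla: 08:30-11:45, 12:30-12:45.
Chen ∩ Mei ∩ Ulla ∩ Wei: 08:30-11:30.
Chen ∩ Mei ∩ Ulla ∩ Wei ∩ Gita: 08:30-11:30.
Chen ∩ Mei ∩ Ulla ∩ Wei ∩ Gita ∩ Noa: 08:30-11:30.
So the common availability across everyone is 08:30-11:30.
The longest is 08:30-11:30 at 180 minutes.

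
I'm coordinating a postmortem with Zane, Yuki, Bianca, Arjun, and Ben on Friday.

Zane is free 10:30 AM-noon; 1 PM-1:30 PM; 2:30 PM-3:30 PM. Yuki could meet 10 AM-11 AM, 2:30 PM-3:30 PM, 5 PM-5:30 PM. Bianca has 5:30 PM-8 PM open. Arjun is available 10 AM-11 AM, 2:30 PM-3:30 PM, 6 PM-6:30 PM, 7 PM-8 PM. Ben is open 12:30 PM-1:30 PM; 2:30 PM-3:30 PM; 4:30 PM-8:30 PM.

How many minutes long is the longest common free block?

Zane ∩ Yuki: 10:30-11:00, 14:30-15:30.
Zane ∩ Yuki ∩ Bianca: ∅.
Zane ∩ Yuki ∩ Bianca ∩ Arjun: ∅.
Zane ∩ Yuki ∩ Bianca ∩ Arjun ∩ Ben: ∅.
There is no time when everyone is free.
No common window exists, so the longest block is 0 minutes.

0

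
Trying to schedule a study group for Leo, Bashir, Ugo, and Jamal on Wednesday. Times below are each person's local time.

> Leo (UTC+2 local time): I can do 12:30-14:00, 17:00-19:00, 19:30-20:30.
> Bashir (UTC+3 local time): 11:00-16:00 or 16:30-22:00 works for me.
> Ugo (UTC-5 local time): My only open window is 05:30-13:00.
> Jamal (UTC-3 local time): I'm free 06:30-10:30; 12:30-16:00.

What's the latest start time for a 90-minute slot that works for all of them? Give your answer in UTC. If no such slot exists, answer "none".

Leo in UTC: 10:30-12:00, 15:00-17:00, 17:30-18:30 (subtract 2h to convert from UTC+2).
Bashir in UTC: 08:00-13:00, 13:30-19:00 (subtract 3h to convert from UTC+3).
Ugo in UTC: 10:30-18:00 (add 5h to convert from UTC-5).
Jamal in UTC: 09:30-13:30, 15:30-19:00 (add 3h to convert from UTC-3).
Leo ∩ Bashir: 10:30-12:00, 15:00-17:00, 17:30-18:30.
Leo ∩ Bashir ∩ Ugo: 10:30-12:00, 15:00-17:00, 17:30-18:00.
Leo ∩ Bashir ∩ Ugo ∩ Jamal: 10:30-12:00, 15:30-17:00, 17:30-18:00.
The last common window of at least 90 minutes is 15:30-17:00; a 90-minute meeting can start as late as 15:30 and still end by 17:00.

15:30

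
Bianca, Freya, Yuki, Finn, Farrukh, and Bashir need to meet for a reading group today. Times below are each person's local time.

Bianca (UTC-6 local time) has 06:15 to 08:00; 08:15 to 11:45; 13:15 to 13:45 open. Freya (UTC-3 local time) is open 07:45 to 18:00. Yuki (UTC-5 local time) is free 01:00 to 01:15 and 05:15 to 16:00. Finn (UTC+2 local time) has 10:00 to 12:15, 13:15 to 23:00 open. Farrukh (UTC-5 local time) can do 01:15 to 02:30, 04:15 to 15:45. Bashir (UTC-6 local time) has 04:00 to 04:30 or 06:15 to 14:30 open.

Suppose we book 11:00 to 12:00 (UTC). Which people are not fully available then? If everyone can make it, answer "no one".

Bashir, Bianca, Finn

Bianca in UTC: 12:15-14:00, 14:15-17:45, 19:15-19:45 (add 6h to convert from UTC-6).
Freya in UTC: 10:45-21:00 (add 3h to convert from UTC-3).
Yuki in UTC: 06:00-06:15, 10:15-21:00 (add 5h to convert from UTC-5).
Finn in UTC: 08:00-10:15, 11:15-21:00 (subtract 2h to convert from UTC+2).
Farrukh in UTC: 06:15-07:30, 09:15-20:45 (add 5h to convert from UTC-5).
Bashir in UTC: 10:00-10:30, 12:15-20:30 (add 6h to convert from UTC-6).
Bianca: not fully free for 11:00-12:00. Freya: free for 11:00-12:00. Yuki: free for 11:00-12:00. Finn: not fully free for 11:00-12:00. Farrukh: free for 11:00-12:00. Bashir: not fully free for 11:00-12:00.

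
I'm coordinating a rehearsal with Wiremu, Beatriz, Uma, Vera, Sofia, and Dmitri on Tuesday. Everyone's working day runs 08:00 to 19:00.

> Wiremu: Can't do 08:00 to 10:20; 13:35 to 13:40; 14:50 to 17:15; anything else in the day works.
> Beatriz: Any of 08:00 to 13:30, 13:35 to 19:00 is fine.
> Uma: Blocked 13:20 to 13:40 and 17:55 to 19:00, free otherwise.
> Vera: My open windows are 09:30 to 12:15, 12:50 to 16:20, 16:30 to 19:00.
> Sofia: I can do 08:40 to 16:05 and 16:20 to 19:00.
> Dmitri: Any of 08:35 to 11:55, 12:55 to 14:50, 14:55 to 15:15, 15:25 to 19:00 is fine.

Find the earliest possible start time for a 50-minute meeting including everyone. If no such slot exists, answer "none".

10:20

Wiremu free: 10:20-13:35, 13:40-14:50, 17:15-19:00 (invert busy blocks within the working day).
Beatriz free: 08:00-13:30, 13:35-19:00.
Uma free: 08:00-13:20, 13:40-17:55 (invert busy blocks within the working day).
Vera free: 09:30-12:15, 12:50-16:20, 16:30-19:00.
Sofia free: 08:40-16:05, 16:20-19:00.
Dmitri free: 08:35-11:55, 12:55-14:50, 14:55-15:15, 15:25-19:00.
Wiremu ∩ Beatriz: 10:20-13:30, 13:40-14:50, 17:15-19:00.
Wiremu ∩ Beatriz ∩ Uma: 10:20-13:20, 13:40-14:50, 17:15-17:55.
Wiremu ∩ Beatriz ∩ Uma ∩ Vera: 10:20-12:15, 12:50-13:20, 13:40-14:50, 17:15-17:55.
Wiremu ∩ Beatriz ∩ Uma ∩ Vera ∩ Sofia: 10:20-12:15, 12:50-13:20, 13:40-14:50, 17:15-17:55.
Wiremu ∩ Beatriz ∩ Uma ∩ Vera ∩ Sofia ∩ Dmitri: 10:20-11:55, 12:55-13:20, 13:40-14:50, 17:15-17:55.
So the common availability across everyone is 10:20-11:55, 12:55-13:20, 13:40-14:50, 17:15-17:55.
The first common window of at least 50 minutes is 10:20-11:55, so the earliest start is 10:20.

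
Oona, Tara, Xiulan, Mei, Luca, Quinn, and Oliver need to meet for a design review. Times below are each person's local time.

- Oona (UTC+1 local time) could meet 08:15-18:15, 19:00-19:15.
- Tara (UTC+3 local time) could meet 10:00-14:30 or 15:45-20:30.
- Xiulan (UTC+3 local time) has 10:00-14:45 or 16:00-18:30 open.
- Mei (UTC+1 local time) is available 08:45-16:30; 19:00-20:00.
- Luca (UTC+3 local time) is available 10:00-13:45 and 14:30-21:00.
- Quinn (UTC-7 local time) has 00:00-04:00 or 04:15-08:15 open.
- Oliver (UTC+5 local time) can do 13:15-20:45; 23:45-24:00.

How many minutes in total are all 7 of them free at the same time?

Oona in UTC: 07:15-17:15, 18:00-18:15 (subtract 1h to convert from UTC+1).
Tara in UTC: 07:00-11:30, 12:45-17:30 (subtract 3h to convert from UTC+3).
Xiulan in UTC: 07:00-11:45, 13:00-15:30 (subtract 3h to convert from UTC+3).
Mei in UTC: 07:45-15:30, 18:00-19:00 (subtract 1h to convert from UTC+1).
Luca in UTC: 07:00-10:45, 11:30-18:00 (subtract 3h to convert from UTC+3).
Quinn in UTC: 07:00-11:00, 11:15-15:15 (add 7h to convert from UTC-7).
Oliver in UTC: 08:15-15:45, 18:45-19:00 (subtract 5h to convert from UTC+5).
Oona ∩ Tara: 07:15-11:30, 12:45-17:15.
Oona ∩ Tara ∩ Xiulan: 07:15-11:30, 13:00-15:30.
Oona ∩ Tara ∩ Xiulan ∩ Mei: 07:45-11:30, 13:00-15:30.
Oona ∩ Tara ∩ Xiulan ∩ Mei ∩ Luca: 07:45-10:45, 13:00-15:30.
Oona ∩ Tara ∩ Xiulan ∩ Mei ∩ Luca ∩ Quinn: 07:45-10:45, 13:00-15:15.
Oona ∩ Tara ∩ Xiulan ∩ Mei ∩ Luca ∩ Quinn ∩ Oliver: 08:15-10:45, 13:00-15:15.
Those are the intersection windows.
Summing the common windows: 150 + 135 = 285 minutes.

285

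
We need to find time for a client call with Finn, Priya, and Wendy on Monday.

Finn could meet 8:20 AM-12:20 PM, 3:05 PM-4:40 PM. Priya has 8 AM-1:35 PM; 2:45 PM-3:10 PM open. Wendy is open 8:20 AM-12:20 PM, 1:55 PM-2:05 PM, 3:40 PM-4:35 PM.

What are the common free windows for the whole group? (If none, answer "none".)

Finn ∩ Priya: 08:20-12:20, 15:05-15:10.
Finn ∩ Priya ∩ Wendy: 08:20-12:20.

08:20-12:20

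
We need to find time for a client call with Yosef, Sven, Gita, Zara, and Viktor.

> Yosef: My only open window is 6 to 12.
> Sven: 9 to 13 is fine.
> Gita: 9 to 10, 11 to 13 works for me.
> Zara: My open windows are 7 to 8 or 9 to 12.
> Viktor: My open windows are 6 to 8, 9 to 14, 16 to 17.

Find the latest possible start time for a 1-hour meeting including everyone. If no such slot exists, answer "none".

11:00

Yosef ∩ Sven: 09:00-12:00.
Yosef ∩ Sven ∩ Gita: 09:00-10:00, 11:00-12:00.
Yosef ∩ Sven ∩ Gita ∩ Zara: 09:00-10:00, 11:00-12:00.
Yosef ∩ Sven ∩ Gita ∩ Zara ∩ Viktor: 09:00-10:00, 11:00-12:00.
Those are the intersection windows.
The last common window of at least 60 minutes is 11:00-12:00; a 60-minute meeting can start as late as 11:00 and still end by 12:00.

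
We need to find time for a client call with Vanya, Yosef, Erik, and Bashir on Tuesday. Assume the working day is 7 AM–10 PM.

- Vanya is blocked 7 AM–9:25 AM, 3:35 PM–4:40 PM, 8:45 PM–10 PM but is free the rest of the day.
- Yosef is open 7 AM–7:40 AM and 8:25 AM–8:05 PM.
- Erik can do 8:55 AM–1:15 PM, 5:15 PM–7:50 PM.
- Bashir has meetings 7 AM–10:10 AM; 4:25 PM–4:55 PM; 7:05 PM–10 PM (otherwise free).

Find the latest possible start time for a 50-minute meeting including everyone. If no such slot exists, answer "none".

Vanya free: 09:25-15:35, 16:40-20:45 (invert busy blocks within the working day).
Yosef free: 07:00-07:40, 08:25-20:05.
Erik free: 08:55-13:15, 17:15-19:50.
Bashir free: 10:10-16:25, 16:55-19:05 (invert busy blocks within the working day).
Vanya ∩ Yosef: 09:25-15:35, 16:40-20:05.
Vanya ∩ Yosef ∩ Erik: 09:25-13:15, 17:15-19:50.
Vanya ∩ Yosef ∩ Erik ∩ Bashir: 10:10-13:15, 17:15-19:05.
The last common window of at least 50 minutes is 17:15-19:05; a 50-minute meeting can start as late as 18:15 and still end by 19:05.

18:15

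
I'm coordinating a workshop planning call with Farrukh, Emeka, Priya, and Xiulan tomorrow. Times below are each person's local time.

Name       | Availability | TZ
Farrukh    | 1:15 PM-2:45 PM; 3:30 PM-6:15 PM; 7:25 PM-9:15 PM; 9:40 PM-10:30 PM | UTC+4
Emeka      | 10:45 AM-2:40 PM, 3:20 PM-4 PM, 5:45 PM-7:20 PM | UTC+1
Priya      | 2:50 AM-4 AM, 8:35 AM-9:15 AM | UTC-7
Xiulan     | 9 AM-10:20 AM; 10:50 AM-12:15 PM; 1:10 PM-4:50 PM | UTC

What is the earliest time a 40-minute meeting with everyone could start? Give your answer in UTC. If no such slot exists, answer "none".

none

Farrukh in UTC: 09:15-10:45, 11:30-14:15, 15:25-17:15, 17:40-18:30 (subtract 4h to convert from UTC+4).
Emeka in UTC: 09:45-13:40, 14:20-15:00, 16:45-18:20 (subtract 1h to convert from UTC+1).
Priya in UTC: 09:50-11:00, 15:35-16:15 (add 7h to convert from UTC-7).
Xiulan in UTC: 09:00-10:20, 10:50-12:15, 13:10-16:50.
Farrukh ∩ Emeka: 09:45-10:45, 11:30-13:40, 16:45-17:15, 17:40-18:20.
Farrukh ∩ Emeka ∩ Priya: 09:50-10:45.
Farrukh ∩ Emeka ∩ Priya ∩ Xiulan: 09:50-10:20.
No common window is at least 40 minutes long.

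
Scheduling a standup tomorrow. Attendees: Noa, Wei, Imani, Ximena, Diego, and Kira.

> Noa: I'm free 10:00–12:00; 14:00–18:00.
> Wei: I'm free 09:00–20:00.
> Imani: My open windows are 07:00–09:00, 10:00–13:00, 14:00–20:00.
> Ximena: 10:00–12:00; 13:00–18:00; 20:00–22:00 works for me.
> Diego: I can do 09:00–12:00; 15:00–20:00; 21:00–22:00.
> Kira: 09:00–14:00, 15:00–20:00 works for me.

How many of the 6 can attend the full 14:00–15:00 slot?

Noa, Wei, Imani, and Ximena can make the full 14:00-15:00 slot — that's 4.

4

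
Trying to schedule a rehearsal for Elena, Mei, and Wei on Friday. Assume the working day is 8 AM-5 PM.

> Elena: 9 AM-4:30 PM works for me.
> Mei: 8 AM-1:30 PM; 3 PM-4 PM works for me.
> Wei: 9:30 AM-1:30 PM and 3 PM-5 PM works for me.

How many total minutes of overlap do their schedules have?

Elena ∩ Mei: 09:00-13:30, 15:00-16:00.
Elena ∩ Mei ∩ Wei: 09:30-13:30, 15:00-16:00.
So the common availability across everyone is 09:30-13:30, 15:00-16:00.
Summing the common windows: 240 + 60 = 300 minutes.

300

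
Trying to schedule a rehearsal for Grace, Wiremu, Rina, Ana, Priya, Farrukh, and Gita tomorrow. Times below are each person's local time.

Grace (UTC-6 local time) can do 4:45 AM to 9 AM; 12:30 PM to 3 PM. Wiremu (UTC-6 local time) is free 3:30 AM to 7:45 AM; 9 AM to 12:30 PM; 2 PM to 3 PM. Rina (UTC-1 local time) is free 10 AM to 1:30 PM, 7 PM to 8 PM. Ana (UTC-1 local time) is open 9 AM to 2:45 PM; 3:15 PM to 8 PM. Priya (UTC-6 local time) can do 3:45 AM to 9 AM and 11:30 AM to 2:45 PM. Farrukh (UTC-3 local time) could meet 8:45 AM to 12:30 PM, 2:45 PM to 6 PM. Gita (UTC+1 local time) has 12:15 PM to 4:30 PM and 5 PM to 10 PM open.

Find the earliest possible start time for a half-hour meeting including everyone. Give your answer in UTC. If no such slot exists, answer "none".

Grace in UTC: 10:45-15:00, 18:30-21:00 (add 6h to convert from UTC-6).
Wiremu in UTC: 09:30-13:45, 15:00-18:30, 20:00-21:00 (add 6h to convert from UTC-6).
Rina in UTC: 11:00-14:30, 20:00-21:00 (add 1h to convert from UTC-1).
Ana in UTC: 10:00-15:45, 16:15-21:00 (add 1h to convert from UTC-1).
Priya in UTC: 09:45-15:00, 17:30-20:45 (add 6h to convert from UTC-6).
Farrukh in UTC: 11:45-15:30, 17:45-21:00 (add 3h to convert from UTC-3).
Gita in UTC: 11:15-15:30, 16:00-21:00 (subtract 1h to convert from UTC+1).
Grace ∩ Wiremu: 10:45-13:45, 20:00-21:00.
Grace ∩ Wiremu ∩ Rina: 11:00-13:45, 20:00-21:00.
Grace ∩ Wiremu ∩ Rina ∩ Ana: 11:00-13:45, 20:00-21:00.
Grace ∩ Wiremu ∩ Rina ∩ Ana ∩ Priya: 11:00-13:45, 20:00-20:45.
Grace ∩ Wiremu ∩ Rina ∩ Ana ∩ Priya ∩ Farrukh: 11:45-13:45, 20:00-20:45.
Grace ∩ Wiremu ∩ Rina ∩ Ana ∩ Priya ∩ Farrukh ∩ Gita: 11:45-13:45, 20:00-20:45.
So the common availability across everyone is 11:45-13:45, 20:00-20:45.
The first common window of at least 30 minutes is 11:45-13:45, so the earliest start is 11:45.

11:45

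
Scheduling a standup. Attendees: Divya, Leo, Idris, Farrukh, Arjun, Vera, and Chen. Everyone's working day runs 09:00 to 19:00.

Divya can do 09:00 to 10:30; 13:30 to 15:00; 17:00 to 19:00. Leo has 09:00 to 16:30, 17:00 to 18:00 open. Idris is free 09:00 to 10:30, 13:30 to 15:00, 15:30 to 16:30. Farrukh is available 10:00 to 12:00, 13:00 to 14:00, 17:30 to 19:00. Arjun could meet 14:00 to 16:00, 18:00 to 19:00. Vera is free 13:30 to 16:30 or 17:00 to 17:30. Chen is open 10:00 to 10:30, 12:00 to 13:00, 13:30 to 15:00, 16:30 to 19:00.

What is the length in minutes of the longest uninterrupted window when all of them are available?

0

Divya ∩ Leo: 09:00-10:30, 13:30-15:00, 17:00-18:00.
Divya ∩ Leo ∩ Idris: 09:00-10:30, 13:30-15:00.
Divya ∩ Leo ∩ Idris ∩ Farrukh: 10:00-10:30, 13:30-14:00.
Divya ∩ Leo ∩ Idris ∩ Farrukh ∩ Arjun: ∅.
Divya ∩ Leo ∩ Idris ∩ Farrukh ∩ Arjun ∩ Vera: ∅.
Divya ∩ Leo ∩ Idris ∩ Farrukh ∩ Arjun ∩ Vera ∩ Chen: ∅.
There is no time when everyone is free.
No common window exists, so the longest block is 0 minutes.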